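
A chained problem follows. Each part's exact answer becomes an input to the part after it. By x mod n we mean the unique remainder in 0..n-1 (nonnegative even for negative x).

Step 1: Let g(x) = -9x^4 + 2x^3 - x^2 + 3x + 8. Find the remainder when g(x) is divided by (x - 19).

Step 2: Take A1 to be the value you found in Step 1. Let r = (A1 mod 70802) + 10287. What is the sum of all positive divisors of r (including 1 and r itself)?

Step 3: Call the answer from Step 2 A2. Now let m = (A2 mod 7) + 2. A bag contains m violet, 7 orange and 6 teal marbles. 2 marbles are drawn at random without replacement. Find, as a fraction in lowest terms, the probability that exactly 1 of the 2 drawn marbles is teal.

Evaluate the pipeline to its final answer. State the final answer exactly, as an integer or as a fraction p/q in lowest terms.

Step 1: remainder = value at the root: -9*(19)^4 + 2*(19)^3 - 1*(19)^2 + 3*(19)^1 + 8 = (-1172889) + (13718) + (-361) + (57) + (8) = -1159467; answer -1159467
Step 2: A1 = -1159467; r = 54454; 54454 = 2 * 19 * 1433; sigma = (1 + 2) * (1 + 19) * (1 + 1433) = 3 * 20 * 1434 = 86040; answer 86040
Step 3: A2 = 86040; m = 5; total draws C(18,2) = 153; favorable C(6,1)*C(12,1) = 72; P = 8/17; answer 8/17

8/17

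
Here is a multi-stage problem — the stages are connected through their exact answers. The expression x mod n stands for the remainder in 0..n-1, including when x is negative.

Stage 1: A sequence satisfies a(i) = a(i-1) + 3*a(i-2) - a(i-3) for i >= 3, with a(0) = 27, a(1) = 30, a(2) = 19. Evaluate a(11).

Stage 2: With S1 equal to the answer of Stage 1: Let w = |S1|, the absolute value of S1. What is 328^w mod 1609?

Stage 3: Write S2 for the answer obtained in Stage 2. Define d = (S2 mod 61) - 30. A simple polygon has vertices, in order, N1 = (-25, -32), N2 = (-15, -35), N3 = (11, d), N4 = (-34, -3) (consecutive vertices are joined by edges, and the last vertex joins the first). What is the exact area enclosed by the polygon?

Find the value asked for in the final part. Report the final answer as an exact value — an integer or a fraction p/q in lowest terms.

2311/2

Stage 1: a(3) = 1*(19) + 3*(30) - 1*(27) = 82; iterating: a(3)=82, a(4)=109, a(5)=336, a(6)=581, a(7)=1480, a(8)=2887, a(9)=6746, a(10)=13927, a(11)=31278; answer 31278
Stage 2: S1 = 31278; w = 31278; squarings mod 1609: 328^1=328, 328^2=1390, 328^4=1300, 328^8=550, 328^16=8, 328^32=64, 328^64=878, 328^128=173, 328^256=967, 328^512=260, 328^1024=22, 328^2048=484, 328^4096=951, 328^8192=143, 328^16384=1141; 328^31278 = 328^2 * 328^4 * 328^8 * 328^32 * 328^512 * 328^2048 * 328^4096 * 328^8192 * 328^16384 = 1584 (mod 1609); answer 1584
Stage 3: S2 = 1584; d = 29; cross terms: (-25*-35 - -15*-32)=395, (-15*29 - 11*-35)=-50, (11*-3 - -34*29)=953, (-34*-32 - -25*-3)=1013; twice the area = |2311| = 2311; area = 2311/2; answer 2311/2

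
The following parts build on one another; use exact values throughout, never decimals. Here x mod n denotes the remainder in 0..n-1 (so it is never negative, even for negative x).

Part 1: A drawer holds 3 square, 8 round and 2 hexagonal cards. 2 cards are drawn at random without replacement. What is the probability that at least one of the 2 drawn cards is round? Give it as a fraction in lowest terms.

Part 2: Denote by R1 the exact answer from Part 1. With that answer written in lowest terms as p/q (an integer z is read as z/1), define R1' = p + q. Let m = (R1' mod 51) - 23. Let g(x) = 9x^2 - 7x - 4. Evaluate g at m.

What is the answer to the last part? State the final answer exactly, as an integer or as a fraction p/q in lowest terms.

Part 1: total draws C(13,2) = 78; complement C(5,2) = 10; favorable 78 - 10 = 68; P = 34/39; answer 34/39
Part 2: R1 = 34/39; threaded value p + q = 73; m = -1; 9*(-1)^2 - 7*(-1)^1 - 4 = (9) + (7) + (-4) = 12; answer 12

12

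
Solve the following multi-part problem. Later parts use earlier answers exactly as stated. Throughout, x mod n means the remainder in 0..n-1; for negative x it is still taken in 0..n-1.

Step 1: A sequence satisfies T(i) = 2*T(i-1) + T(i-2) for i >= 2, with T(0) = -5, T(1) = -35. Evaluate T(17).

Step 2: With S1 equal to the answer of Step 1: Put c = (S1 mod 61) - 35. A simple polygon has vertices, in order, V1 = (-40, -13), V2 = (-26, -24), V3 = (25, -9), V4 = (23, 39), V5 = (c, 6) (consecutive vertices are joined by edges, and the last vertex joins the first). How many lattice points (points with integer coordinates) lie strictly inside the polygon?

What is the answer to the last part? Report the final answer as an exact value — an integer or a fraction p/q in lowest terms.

Step 1: T(2) = 2*(-35) + 1*(-5) = -75; iterating: T(2)=-75, T(3)=-185, T(4)=-445, T(5)=-1075, T(6)=-2595, T(7)=-6265, T(8)=-15125, T(9)=-36515, T(10)=-88155, T(11)=-212825, T(12)=-513805, T(13)=-1240435, T(14)=-2994675, T(15)=-7229785, T(16)=-17454245, T(17)=-42138275; answer -42138275
Step 2: S1 = -42138275; c = 2; cross terms: (-40*-24 - -26*-13)=622, (-26*-9 - 25*-24)=834, (25*39 - 23*-9)=1182, (23*6 - 2*39)=60, (2*-13 - -40*6)=214; twice the area = |2912| = 2912; area = 1456; boundary points = 1 + 3 + 2 + 3 + 1 = 10; strictly interior points = area - boundary/2 + 1 = 1452; answer 1452

1452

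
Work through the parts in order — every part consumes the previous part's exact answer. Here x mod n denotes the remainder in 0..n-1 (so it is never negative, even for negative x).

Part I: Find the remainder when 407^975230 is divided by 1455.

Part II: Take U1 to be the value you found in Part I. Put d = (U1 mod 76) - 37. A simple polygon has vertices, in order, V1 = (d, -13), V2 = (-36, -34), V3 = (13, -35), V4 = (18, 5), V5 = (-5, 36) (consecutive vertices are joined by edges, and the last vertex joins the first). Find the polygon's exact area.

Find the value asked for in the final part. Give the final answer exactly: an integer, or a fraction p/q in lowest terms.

Part I: squarings mod 1455: 407^1=407, 407^2=1234, 407^4=826, 407^8=1336, 407^16=1066, 407^32=1, 407^64=1, 407^128=1, 407^256=1, 407^512=1, 407^1024=1, 407^2048=1, 407^4096=1, 407^8192=1, 407^16384=1, 407^32768=1, 407^65536=1, 407^131072=1, 407^262144=1, 407^524288=1; 407^975230 = 407^2 * 407^4 * 407^8 * 407^16 * 407^32 * 407^64 * 407^256 * 407^8192 * 407^16384 * 407^32768 * 407^131072 * 407^262144 * 407^524288 = 79 (mod 1455); answer 79
Part II: U1 = 79; d = -34; cross terms: (-34*-34 - -36*-13)=688, (-36*-35 - 13*-34)=1702, (13*5 - 18*-35)=695, (18*36 - -5*5)=673, (-5*-13 - -34*36)=1289; twice the area = |5047| = 5047; area = 5047/2; answer 5047/2

5047/2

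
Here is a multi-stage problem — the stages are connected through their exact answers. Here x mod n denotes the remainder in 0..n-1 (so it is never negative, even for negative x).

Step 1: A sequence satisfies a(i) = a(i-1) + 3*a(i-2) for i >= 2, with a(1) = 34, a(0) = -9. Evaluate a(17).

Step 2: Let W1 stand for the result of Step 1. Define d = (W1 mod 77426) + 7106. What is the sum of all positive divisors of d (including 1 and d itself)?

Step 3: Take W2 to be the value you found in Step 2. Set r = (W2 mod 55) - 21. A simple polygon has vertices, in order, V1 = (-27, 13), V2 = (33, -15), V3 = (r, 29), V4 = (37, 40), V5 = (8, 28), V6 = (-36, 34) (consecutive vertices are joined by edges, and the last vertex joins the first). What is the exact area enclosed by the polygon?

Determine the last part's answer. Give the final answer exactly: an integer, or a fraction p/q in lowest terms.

Step 1: a(2) = 1*(34) + 3*(-9) = 7; iterating: a(2)=7, a(3)=109, a(4)=130, a(5)=457, a(6)=847, a(7)=2218, a(8)=4759, a(9)=11413, a(10)=25690, a(11)=59929, a(12)=136999, a(13)=316786, a(14)=727783, a(15)=1678141, a(16)=3861490, a(17)=8895913; answer 8895913
Step 2: W1 = 8895913; d = 76455; 76455 = 3^2 * 5 * 1699; sigma = (1 + 3 + 9) * (1 + 5) * (1 + 1699) = 13 * 6 * 1700 = 132600; answer 132600
Step 3: W2 = 132600; r = 29; cross terms: (-27*-15 - 33*13)=-24, (33*29 - 29*-15)=1392, (29*40 - 37*29)=87, (37*28 - 8*40)=716, (8*34 - -36*28)=1280, (-36*13 - -27*34)=450; twice the area = |3901| = 3901; area = 3901/2; answer 3901/2

3901/2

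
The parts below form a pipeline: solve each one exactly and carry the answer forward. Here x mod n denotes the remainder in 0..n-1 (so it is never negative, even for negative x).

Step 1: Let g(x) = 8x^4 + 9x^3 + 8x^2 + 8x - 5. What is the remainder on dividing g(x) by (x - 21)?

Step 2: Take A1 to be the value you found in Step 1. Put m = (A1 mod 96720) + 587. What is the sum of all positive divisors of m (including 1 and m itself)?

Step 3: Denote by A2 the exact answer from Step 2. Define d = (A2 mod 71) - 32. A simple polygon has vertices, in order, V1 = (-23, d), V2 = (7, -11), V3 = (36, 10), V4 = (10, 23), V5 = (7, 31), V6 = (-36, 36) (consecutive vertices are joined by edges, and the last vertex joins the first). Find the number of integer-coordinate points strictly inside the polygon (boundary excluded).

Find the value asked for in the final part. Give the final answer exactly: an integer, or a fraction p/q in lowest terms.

Step 1: remainder = value at the root: 8*(21)^4 + 9*(21)^3 + 8*(21)^2 + 8*(21)^1 - 5 = (1555848) + (83349) + (3528) + (168) + (-5) = 1642888; answer 1642888
Step 2: A1 = 1642888; m = 95955; 95955 = 3 * 5 * 6397; sigma = (1 + 3) * (1 + 5) * (1 + 6397) = 4 * 6 * 6398 = 153552; answer 153552
Step 3: A2 = 153552; d = 18; cross terms: (-23*-11 - 7*18)=127, (7*10 - 36*-11)=466, (36*23 - 10*10)=728, (10*31 - 7*23)=149, (7*36 - -36*31)=1368, (-36*18 - -23*36)=180; twice the area = |3018| = 3018; area = 1509; boundary points = 1 + 1 + 13 + 1 + 1 + 1 = 18; strictly interior points = area - boundary/2 + 1 = 1501; answer 1501

1501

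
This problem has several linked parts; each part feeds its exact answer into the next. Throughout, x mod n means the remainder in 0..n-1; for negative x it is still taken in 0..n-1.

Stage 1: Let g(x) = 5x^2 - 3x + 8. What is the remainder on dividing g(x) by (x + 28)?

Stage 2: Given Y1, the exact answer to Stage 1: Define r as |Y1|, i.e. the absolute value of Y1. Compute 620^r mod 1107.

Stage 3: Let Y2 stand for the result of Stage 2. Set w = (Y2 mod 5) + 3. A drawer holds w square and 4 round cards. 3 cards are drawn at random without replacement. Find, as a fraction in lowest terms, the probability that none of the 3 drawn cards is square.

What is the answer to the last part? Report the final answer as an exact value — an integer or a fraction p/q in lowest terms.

Stage 1: remainder = value at the root: 5*(-28)^2 - 3*(-28)^1 + 8 = (3920) + (84) + (8) = 4012; answer 4012
Stage 2: Y1 = 4012; r = 4012; squarings mod 1107: 620^1=620, 620^2=271, 620^4=379, 620^8=838, 620^16=406, 620^32=1000, 620^64=379, 620^128=838, 620^256=406, 620^512=1000, 620^1024=379, 620^2048=838; 620^4012 = 620^4 * 620^8 * 620^32 * 620^128 * 620^256 * 620^512 * 620^1024 * 620^2048 = 1000 (mod 1107); answer 1000
Stage 3: Y2 = 1000; w = 3; total draws C(7,3) = 35; favorable C(4,3) = 4; P = 4/35; answer 4/35

4/35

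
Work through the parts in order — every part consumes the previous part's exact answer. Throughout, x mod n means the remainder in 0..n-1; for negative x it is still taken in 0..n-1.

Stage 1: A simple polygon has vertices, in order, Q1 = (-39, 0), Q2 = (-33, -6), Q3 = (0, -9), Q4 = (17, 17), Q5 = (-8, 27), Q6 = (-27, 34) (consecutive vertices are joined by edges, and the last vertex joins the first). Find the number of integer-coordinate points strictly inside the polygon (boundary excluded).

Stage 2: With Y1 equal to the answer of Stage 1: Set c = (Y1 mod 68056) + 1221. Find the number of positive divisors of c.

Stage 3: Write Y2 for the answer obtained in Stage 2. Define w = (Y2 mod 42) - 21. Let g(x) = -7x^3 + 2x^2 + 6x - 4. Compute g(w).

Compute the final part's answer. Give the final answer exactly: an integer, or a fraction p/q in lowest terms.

891

Stage 1: cross terms: (-39*-6 - -33*0)=234, (-33*-9 - 0*-6)=297, (0*17 - 17*-9)=153, (17*27 - -8*17)=595, (-8*34 - -27*27)=457, (-27*0 - -39*34)=1326; twice the area = |3062| = 3062; area = 1531; boundary points = 6 + 3 + 1 + 5 + 1 + 2 = 18; strictly interior points = area - boundary/2 + 1 = 1523; answer 1523
Stage 2: Y1 = 1523; c = 2744; 2744 = 2^3 * 7^3; number of divisors = (3+1) * (3+1) = 16; answer 16
Stage 3: Y2 = 16; w = -5; -7*(-5)^3 + 2*(-5)^2 + 6*(-5)^1 - 4 = (875) + (50) + (-30) + (-4) = 891; answer 891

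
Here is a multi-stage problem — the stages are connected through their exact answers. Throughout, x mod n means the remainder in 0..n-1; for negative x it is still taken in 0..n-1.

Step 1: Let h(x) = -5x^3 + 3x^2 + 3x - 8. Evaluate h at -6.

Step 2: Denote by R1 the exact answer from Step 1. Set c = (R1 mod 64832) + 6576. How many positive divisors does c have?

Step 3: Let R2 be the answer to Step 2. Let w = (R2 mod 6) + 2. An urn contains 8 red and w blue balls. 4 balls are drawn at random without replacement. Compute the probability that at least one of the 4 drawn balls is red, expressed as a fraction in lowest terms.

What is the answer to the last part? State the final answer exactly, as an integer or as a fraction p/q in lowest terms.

494/495

Step 1: -5*(-6)^3 + 3*(-6)^2 + 3*(-6)^1 - 8 = (1080) + (108) + (-18) + (-8) = 1162; answer 1162
Step 2: R1 = 1162; c = 7738; 7738 = 2 * 53 * 73; number of divisors = (1+1) * (1+1) * (1+1) = 8; answer 8
Step 3: R2 = 8; w = 4; total draws C(12,4) = 495; complement C(4,4) = 1; favorable 495 - 1 = 494; P = 494/495; answer 494/495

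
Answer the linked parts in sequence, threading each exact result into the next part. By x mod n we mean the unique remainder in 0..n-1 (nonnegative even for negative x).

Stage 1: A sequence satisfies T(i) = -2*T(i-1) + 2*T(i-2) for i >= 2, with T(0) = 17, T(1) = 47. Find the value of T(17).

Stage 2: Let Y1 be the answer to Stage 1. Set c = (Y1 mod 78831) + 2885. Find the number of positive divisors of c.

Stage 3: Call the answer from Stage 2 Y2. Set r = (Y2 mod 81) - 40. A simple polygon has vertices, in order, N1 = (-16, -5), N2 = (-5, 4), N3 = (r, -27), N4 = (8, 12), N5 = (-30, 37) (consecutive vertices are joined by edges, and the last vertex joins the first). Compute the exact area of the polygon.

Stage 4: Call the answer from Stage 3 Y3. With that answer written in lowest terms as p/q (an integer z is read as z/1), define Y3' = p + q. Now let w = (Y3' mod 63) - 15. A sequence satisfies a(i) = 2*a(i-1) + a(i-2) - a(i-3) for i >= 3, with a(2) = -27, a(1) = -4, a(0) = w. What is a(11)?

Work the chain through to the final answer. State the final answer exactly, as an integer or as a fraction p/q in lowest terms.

Stage 1: T(2) = -2*(47) + 2*(17) = -60; iterating: T(2)=-60, T(3)=214, T(4)=-548, T(5)=1524, T(6)=-4144, T(7)=11336, T(8)=-30960, T(9)=84592, T(10)=-231104, T(11)=631392, T(12)=-1724992, T(13)=4712768, T(14)=-12875520, T(15)=35176576, T(16)=-96104192, T(17)=262561536; answer 262561536
Stage 2: Y1 = 262561536; c = 57191; 57191 is prime, so its only divisors are 1 and 57191; count = 2; answer 2
Stage 3: Y2 = 2; r = -38; cross terms: (-16*4 - -5*-5)=-89, (-5*-27 - -38*4)=287, (-38*12 - 8*-27)=-240, (8*37 - -30*12)=656, (-30*-5 - -16*37)=742; twice the area = |1356| = 1356; area = 678; answer 678
Stage 4: Y3 = 678; threaded value p + q = 679; w = 34; a(3) = 2*(-27) + 1*(-4) - 1*(34) = -92; iterating: a(3)=-92, a(4)=-207, a(5)=-479, a(6)=-1073, a(7)=-2418, a(8)=-5430, a(9)=-12205, a(10)=-27422, a(11)=-61619; answer -61619

-61619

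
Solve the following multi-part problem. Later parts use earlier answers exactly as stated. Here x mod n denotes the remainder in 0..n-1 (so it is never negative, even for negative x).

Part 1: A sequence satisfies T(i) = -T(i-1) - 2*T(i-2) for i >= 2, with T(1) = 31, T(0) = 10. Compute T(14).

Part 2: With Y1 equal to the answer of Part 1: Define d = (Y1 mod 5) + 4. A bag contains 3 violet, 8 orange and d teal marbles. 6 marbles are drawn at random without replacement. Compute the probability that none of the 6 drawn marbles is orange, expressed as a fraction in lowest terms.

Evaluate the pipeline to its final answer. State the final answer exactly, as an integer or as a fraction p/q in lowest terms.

Part 1: T(2) = -1*(31) - 2*(10) = -51; iterating: T(2)=-51, T(3)=-11, T(4)=113, T(5)=-91, T(6)=-135, T(7)=317, T(8)=-47, T(9)=-587, T(10)=681, T(11)=493, T(12)=-1855, T(13)=869, T(14)=2841; answer 2841
Part 2: Y1 = 2841; d = 5; total draws C(16,6) = 8008; favorable C(8,6) = 28; P = 1/286; answer 1/286

1/286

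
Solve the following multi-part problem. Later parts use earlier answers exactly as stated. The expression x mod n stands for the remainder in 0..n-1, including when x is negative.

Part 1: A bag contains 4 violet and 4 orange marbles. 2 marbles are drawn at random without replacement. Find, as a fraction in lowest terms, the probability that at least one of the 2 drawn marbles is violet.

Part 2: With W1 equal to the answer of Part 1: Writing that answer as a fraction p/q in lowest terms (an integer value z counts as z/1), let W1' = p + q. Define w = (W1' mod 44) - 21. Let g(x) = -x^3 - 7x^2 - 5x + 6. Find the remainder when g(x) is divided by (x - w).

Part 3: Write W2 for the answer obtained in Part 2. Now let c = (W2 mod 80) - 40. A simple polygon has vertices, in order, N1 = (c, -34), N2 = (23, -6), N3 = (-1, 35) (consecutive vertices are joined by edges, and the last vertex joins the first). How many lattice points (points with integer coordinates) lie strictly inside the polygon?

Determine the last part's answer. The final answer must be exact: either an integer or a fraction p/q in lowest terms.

Part 1: total draws C(8,2) = 28; complement C(4,2) = 6; favorable 28 - 6 = 22; P = 11/14; answer 11/14
Part 2: W1 = 11/14; threaded value p + q = 25; w = 4; remainder = value at the root: -1*(4)^3 - 7*(4)^2 - 5*(4)^1 + 6 = (-64) + (-112) + (-20) + (6) = -190; answer -190
Part 3: W2 = -190; c = 10; cross terms: (10*-6 - 23*-34)=722, (23*35 - -1*-6)=799, (-1*-34 - 10*35)=-316; twice the area = |1205| = 1205; area = 1205/2; boundary points = 1 + 1 + 1 = 3; strictly interior points = area - boundary/2 + 1 = 602; answer 602

602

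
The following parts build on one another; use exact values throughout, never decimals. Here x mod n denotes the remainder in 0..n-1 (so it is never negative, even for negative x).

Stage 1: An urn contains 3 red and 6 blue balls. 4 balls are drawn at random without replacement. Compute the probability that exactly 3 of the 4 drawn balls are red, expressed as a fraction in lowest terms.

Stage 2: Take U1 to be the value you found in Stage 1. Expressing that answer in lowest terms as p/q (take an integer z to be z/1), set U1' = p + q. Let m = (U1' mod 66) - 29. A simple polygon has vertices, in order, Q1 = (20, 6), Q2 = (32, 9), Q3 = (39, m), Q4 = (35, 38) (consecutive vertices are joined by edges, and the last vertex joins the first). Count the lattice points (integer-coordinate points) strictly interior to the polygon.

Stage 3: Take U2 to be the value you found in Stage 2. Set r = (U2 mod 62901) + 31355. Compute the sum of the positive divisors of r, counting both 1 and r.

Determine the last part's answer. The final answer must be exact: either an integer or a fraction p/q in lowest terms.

66528

Stage 1: total draws C(9,4) = 126; favorable C(3,3)*C(6,1) = 6; P = 1/21; answer 1/21
Stage 2: U1 = 1/21; threaded value p + q = 22; m = -7; cross terms: (20*9 - 32*6)=-12, (32*-7 - 39*9)=-575, (39*38 - 35*-7)=1727, (35*6 - 20*38)=-550; twice the area = |590| = 590; area = 295; boundary points = 3 + 1 + 1 + 1 = 6; strictly interior points = area - boundary/2 + 1 = 293; answer 293
Stage 3: U2 = 293; r = 31648; 31648 = 2^5 * 23 * 43; sigma = (1 + 2 + 4 + 8 + 16 + 32) * (1 + 23) * (1 + 43) = 63 * 24 * 44 = 66528; answer 66528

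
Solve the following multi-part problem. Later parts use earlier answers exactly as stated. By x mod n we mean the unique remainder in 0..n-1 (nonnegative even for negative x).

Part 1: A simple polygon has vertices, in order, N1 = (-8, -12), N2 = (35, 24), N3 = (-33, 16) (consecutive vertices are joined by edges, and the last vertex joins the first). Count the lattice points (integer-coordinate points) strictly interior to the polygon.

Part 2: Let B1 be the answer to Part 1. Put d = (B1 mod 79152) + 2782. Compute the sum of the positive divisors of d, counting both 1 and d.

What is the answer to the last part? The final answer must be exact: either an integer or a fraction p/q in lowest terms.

7200

Part 1: cross terms: (-8*24 - 35*-12)=228, (35*16 - -33*24)=1352, (-33*-12 - -8*16)=524; twice the area = |2104| = 2104; area = 1052; boundary points = 1 + 4 + 1 = 6; strictly interior points = area - boundary/2 + 1 = 1050; answer 1050
Part 2: B1 = 1050; d = 3832; 3832 = 2^3 * 479; sigma = (1 + 2 + 4 + 8) * (1 + 479) = 15 * 480 = 7200; answer 7200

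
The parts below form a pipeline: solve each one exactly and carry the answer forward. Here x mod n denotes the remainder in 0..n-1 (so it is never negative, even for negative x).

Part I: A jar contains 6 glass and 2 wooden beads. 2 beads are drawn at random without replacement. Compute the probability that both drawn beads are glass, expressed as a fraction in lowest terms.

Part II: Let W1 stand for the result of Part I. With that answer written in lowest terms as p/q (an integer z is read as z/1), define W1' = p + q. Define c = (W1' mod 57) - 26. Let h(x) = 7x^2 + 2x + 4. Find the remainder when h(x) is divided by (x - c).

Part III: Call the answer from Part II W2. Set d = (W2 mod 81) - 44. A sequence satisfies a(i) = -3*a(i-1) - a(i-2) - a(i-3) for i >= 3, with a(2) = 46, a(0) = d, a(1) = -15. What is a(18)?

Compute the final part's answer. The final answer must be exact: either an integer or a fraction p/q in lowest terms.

Part I: total draws C(8,2) = 28; favorable C(6,2) = 15; P = 15/28; answer 15/28
Part II: W1 = 15/28; threaded value p + q = 43; c = 17; remainder = value at the root: 7*(17)^2 + 2*(17)^1 + 4 = (2023) + (34) + (4) = 2061; answer 2061
Part III: W2 = 2061; d = -8; a(3) = -3*(46) - 1*(-15) - 1*(-8) = -115; iterating: a(3)=-115, a(4)=314, a(5)=-873, a(6)=2420, a(7)=-6701, a(8)=18556, a(9)=-51387, a(10)=142306, a(11)=-394087, a(12)=1091342, a(13)=-3022245, a(14)=8369480, a(15)=-23177537, a(16)=64185376, a(17)=-177748071, a(18)=492236374; answer 492236374

492236374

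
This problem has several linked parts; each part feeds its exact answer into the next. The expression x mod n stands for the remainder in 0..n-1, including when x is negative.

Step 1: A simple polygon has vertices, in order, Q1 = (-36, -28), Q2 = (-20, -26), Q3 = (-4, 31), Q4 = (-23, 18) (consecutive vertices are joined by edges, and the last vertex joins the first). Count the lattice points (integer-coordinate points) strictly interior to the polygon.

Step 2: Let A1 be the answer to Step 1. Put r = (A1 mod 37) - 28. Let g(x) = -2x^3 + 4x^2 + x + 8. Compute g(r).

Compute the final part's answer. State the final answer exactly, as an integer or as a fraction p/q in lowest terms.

6266

Step 1: cross terms: (-36*-26 - -20*-28)=376, (-20*31 - -4*-26)=-724, (-4*18 - -23*31)=641, (-23*-28 - -36*18)=1292; twice the area = |1585| = 1585; area = 1585/2; boundary points = 2 + 1 + 1 + 1 = 5; strictly interior points = area - boundary/2 + 1 = 791; answer 791
Step 2: A1 = 791; r = -14; -2*(-14)^3 + 4*(-14)^2 + 1*(-14)^1 + 8 = (5488) + (784) + (-14) + (8) = 6266; answer 6266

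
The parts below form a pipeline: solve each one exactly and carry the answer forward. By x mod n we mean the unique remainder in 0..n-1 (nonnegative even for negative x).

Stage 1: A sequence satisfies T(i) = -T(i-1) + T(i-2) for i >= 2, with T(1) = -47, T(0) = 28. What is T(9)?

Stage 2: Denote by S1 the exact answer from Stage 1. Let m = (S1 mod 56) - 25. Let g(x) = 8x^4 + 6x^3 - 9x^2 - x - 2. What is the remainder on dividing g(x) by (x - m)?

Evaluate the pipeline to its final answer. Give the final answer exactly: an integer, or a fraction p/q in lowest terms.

5796982

Stage 1: T(2) = -1*(-47) + 1*(28) = 75; iterating: T(2)=75, T(3)=-122, T(4)=197, T(5)=-319, T(6)=516, T(7)=-835, T(8)=1351, T(9)=-2186; answer -2186
Stage 2: S1 = -2186; m = 29; remainder = value at the root: 8*(29)^4 + 6*(29)^3 - 9*(29)^2 - 1*(29)^1 - 2 = (5658248) + (146334) + (-7569) + (-29) + (-2) = 5796982; answer 5796982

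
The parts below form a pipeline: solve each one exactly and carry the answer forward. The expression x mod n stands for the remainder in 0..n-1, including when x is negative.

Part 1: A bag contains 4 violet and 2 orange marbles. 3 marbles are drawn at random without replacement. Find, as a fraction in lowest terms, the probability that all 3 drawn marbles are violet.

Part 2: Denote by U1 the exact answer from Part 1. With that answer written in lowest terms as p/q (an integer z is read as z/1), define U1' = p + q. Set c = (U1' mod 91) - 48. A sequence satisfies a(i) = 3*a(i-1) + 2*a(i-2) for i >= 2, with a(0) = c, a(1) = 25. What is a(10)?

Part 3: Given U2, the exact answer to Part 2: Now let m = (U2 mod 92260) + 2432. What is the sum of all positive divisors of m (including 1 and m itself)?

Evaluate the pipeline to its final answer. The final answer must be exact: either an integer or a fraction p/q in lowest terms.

Part 1: total draws C(6,3) = 20; favorable C(4,3) = 4; P = 1/5; answer 1/5
Part 2: U1 = 1/5; threaded value p + q = 6; c = -42; a(2) = 3*(25) + 2*(-42) = -9; iterating: a(2)=-9, a(3)=23, a(4)=51, a(5)=199, a(6)=699, a(7)=2495, a(8)=8883, a(9)=31639, a(10)=112683; answer 112683
Part 3: U2 = 112683; m = 22855; 22855 = 5 * 7 * 653; sigma = (1 + 5) * (1 + 7) * (1 + 653) = 6 * 8 * 654 = 31392; answer 31392

31392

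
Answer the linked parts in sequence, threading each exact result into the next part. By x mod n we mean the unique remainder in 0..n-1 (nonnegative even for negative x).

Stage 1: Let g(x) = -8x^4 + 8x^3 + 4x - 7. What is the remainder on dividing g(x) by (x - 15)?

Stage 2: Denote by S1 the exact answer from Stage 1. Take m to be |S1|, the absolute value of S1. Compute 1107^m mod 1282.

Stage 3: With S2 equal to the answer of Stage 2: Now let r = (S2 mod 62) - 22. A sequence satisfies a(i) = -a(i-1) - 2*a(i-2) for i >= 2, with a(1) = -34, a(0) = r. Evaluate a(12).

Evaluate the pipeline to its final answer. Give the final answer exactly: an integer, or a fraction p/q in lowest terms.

2220

Stage 1: remainder = value at the root: -8*(15)^4 + 8*(15)^3 + 4*(15)^1 - 7 = (-405000) + (27000) + (60) + (-7) = -377947; answer -377947
Stage 2: S1 = -377947; m = 377947; squarings mod 1282: 1107^1=1107, 1107^2=1139, 1107^4=1219, 1107^8=123, 1107^16=1027, 1107^32=925, 1107^64=531, 1107^128=1203, 1107^256=1113, 1107^512=357, 1107^1024=531, 1107^2048=1203, 1107^4096=1113, 1107^8192=357, 1107^16384=531, 1107^32768=1203, 1107^65536=1113, 1107^131072=357, 1107^262144=531; 1107^377947 = 1107^1 * 1107^2 * 1107^8 * 1107^16 * 1107^64 * 1107^1024 * 1107^16384 * 1107^32768 * 1107^65536 * 1107^262144 = 503 (mod 1282); answer 503
Stage 3: S2 = 503; r = -15; a(2) = -1*(-34) - 2*(-15) = 64; iterating: a(2)=64, a(3)=4, a(4)=-132, a(5)=124, a(6)=140, a(7)=-388, a(8)=108, a(9)=668, a(10)=-884, a(11)=-452, a(12)=2220; answer 2220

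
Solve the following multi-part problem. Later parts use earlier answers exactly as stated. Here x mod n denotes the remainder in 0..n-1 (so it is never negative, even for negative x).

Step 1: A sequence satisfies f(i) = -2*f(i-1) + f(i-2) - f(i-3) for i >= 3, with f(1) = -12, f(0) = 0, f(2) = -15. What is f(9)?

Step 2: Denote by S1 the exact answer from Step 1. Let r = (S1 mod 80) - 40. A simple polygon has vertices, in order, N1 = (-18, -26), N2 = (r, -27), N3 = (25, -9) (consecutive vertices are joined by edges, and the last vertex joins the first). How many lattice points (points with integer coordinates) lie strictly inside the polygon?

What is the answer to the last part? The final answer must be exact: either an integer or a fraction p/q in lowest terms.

Step 1: f(3) = -2*(-15) + 1*(-12) - 1*(0) = 18; iterating: f(3)=18, f(4)=-39, f(5)=111, f(6)=-279, f(7)=708, f(8)=-1806, f(9)=4599; answer 4599
Step 2: S1 = 4599; r = -1; cross terms: (-18*-27 - -1*-26)=460, (-1*-9 - 25*-27)=684, (25*-26 - -18*-9)=-812; twice the area = |332| = 332; area = 166; boundary points = 1 + 2 + 1 = 4; strictly interior points = area - boundary/2 + 1 = 165; answer 165

165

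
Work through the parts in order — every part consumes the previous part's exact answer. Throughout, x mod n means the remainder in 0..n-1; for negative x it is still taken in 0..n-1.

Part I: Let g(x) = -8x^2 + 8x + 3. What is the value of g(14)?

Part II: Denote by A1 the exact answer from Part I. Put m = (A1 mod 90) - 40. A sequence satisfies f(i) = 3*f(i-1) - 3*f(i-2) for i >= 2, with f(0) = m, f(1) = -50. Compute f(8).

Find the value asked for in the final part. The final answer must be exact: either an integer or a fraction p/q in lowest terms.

7047

Part I: -8*(14)^2 + 8*(14)^1 + 3 = (-1568) + (112) + (3) = -1453; answer -1453
Part II: A1 = -1453; m = 37; f(2) = 3*(-50) - 3*(37) = -261; iterating: f(2)=-261, f(3)=-633, f(4)=-1116, f(5)=-1449, f(6)=-999, f(7)=1350, f(8)=7047; answer 7047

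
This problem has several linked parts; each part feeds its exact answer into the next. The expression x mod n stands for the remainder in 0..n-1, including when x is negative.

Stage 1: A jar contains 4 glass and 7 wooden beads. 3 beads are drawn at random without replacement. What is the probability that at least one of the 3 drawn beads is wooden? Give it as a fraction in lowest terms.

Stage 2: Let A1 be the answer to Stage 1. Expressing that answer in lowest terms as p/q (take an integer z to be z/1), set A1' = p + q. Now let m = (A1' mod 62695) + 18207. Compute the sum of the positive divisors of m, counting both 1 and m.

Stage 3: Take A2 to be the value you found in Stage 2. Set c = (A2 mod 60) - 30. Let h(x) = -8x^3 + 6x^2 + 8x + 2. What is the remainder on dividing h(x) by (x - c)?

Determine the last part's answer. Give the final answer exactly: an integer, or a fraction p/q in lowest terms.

Stage 1: total draws C(11,3) = 165; complement C(4,3) = 4; favorable 165 - 4 = 161; P = 161/165; answer 161/165
Stage 2: A1 = 161/165; threaded value p + q = 326; m = 18533; 18533 = 43 * 431; sigma = (1 + 43) * (1 + 431) = 44 * 432 = 19008; answer 19008
Stage 3: A2 = 19008; c = 18; remainder = value at the root: -8*(18)^3 + 6*(18)^2 + 8*(18)^1 + 2 = (-46656) + (1944) + (144) + (2) = -44566; answer -44566

-44566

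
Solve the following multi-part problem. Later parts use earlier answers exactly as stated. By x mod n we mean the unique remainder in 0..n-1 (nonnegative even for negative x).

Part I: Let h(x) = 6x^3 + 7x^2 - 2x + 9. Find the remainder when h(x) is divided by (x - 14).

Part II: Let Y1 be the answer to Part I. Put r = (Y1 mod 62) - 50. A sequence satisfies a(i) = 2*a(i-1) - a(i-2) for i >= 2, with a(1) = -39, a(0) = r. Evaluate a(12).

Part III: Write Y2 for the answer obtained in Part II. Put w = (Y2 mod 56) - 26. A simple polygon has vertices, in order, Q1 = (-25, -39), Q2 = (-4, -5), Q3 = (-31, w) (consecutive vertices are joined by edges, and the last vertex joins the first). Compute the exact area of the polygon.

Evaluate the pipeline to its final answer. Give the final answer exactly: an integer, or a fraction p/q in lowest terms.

Part I: remainder = value at the root: 6*(14)^3 + 7*(14)^2 - 2*(14)^1 + 9 = (16464) + (1372) + (-28) + (9) = 17817; answer 17817
Part II: Y1 = 17817; r = -27; a(2) = 2*(-39) - 1*(-27) = -51; iterating: a(2)=-51, a(3)=-63, a(4)=-75, a(5)=-87, a(6)=-99, a(7)=-111, a(8)=-123, a(9)=-135, a(10)=-147, a(11)=-159, a(12)=-171; answer -171
Part III: Y2 = -171; w = 27; cross terms: (-25*-5 - -4*-39)=-31, (-4*27 - -31*-5)=-263, (-31*-39 - -25*27)=1884; twice the area = |1590| = 1590; area = 795; answer 795

795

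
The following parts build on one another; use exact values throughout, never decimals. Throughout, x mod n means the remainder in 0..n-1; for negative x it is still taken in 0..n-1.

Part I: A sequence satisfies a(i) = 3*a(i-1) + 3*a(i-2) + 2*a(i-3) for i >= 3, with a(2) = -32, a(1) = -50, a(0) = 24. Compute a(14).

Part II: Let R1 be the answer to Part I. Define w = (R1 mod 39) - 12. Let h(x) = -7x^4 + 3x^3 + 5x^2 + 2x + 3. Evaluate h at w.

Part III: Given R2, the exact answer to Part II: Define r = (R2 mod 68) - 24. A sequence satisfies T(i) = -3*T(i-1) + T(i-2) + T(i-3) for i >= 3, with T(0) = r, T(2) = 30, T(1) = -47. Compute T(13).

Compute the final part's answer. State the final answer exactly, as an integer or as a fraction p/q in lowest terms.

Part I: a(3) = 3*(-32) + 3*(-50) + 2*(24) = -198; iterating: a(3)=-198, a(4)=-790, a(5)=-3028, a(6)=-11850, a(7)=-46214, a(8)=-180248, a(9)=-703086, a(10)=-2742430, a(11)=-10697044, a(12)=-41724594, a(13)=-162749774, a(14)=-634817192; answer -634817192
Part II: R1 = -634817192; w = -8; -7*(-8)^4 + 3*(-8)^3 + 5*(-8)^2 + 2*(-8)^1 + 3 = (-28672) + (-1536) + (320) + (-16) + (3) = -29901; answer -29901
Part III: R2 = -29901; r = -5; T(3) = -3*(30) + 1*(-47) + 1*(-5) = -142; iterating: T(3)=-142, T(4)=409, T(5)=-1339, T(6)=4284, T(7)=-13782, T(8)=44291, T(9)=-142371, T(10)=457622, T(11)=-1470946, T(12)=4728089, T(13)=-15197591; answer -15197591

-15197591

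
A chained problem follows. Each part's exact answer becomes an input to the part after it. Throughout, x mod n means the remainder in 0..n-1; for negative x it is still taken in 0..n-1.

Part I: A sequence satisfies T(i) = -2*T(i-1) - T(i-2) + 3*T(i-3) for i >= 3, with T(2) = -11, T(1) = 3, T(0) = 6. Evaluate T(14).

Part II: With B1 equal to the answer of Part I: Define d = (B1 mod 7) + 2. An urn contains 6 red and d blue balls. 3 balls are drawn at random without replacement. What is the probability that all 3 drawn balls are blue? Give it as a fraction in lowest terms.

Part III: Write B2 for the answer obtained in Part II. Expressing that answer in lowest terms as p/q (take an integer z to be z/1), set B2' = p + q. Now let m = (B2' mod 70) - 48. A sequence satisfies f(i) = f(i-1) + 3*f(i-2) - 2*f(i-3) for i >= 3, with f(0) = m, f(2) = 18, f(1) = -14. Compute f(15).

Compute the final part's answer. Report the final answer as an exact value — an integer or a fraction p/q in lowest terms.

Part I: T(3) = -2*(-11) - 1*(3) + 3*(6) = 37; iterating: T(3)=37, T(4)=-54, T(5)=38, T(6)=89, T(7)=-378, T(8)=781, T(9)=-917, T(10)=-81, T(11)=3422, T(12)=-9514, T(13)=15363, T(14)=-10946; answer -10946
Part II: B1 = -10946; d = 4; total draws C(10,3) = 120; favorable C(4,3) = 4; P = 1/30; answer 1/30
Part III: B2 = 1/30; threaded value p + q = 31; m = -17; f(3) = 1*(18) + 3*(-14) - 2*(-17) = 10; iterating: f(3)=10, f(4)=92, f(5)=86, f(6)=342, f(7)=416, f(8)=1270, f(9)=1834, f(10)=4812, f(11)=7774, f(12)=18542, f(13)=32240, f(14)=72318, f(15)=131954; answer 131954

131954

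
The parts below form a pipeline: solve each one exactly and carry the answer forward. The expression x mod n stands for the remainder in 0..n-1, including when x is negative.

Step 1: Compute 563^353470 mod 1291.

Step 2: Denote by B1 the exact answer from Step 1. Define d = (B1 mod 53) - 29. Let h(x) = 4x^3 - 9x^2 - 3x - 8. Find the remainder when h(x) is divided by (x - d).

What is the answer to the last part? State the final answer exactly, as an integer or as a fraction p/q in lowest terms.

Step 1: squarings mod 1291: 563^1=563, 563^2=674, 563^4=1135, 563^8=1098, 563^16=1101, 563^32=1243, 563^64=1013, 563^128=1115, 563^256=1283, 563^512=64, 563^1024=223, 563^2048=671, 563^4096=973, 563^8192=426, 563^16384=736, 563^32768=767, 563^65536=884, 563^131072=401, 563^262144=717; 563^353470 = 563^2 * 563^4 * 563^8 * 563^16 * 563^32 * 563^128 * 563^1024 * 563^8192 * 563^16384 * 563^65536 * 563^262144 = 309 (mod 1291); answer 309
Step 2: B1 = 309; d = 15; remainder = value at the root: 4*(15)^3 - 9*(15)^2 - 3*(15)^1 - 8 = (13500) + (-2025) + (-45) + (-8) = 11422; answer 11422

11422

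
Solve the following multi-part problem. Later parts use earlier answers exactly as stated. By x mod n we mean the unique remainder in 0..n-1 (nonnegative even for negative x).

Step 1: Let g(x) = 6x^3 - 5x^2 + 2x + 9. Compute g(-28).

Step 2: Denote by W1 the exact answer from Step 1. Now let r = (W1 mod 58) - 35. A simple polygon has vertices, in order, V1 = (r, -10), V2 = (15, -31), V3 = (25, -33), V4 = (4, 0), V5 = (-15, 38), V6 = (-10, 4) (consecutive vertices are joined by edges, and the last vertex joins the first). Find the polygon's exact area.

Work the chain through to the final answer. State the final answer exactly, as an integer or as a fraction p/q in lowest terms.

462

Step 1: 6*(-28)^3 - 5*(-28)^2 + 2*(-28)^1 + 9 = (-131712) + (-3920) + (-56) + (9) = -135679; answer -135679
Step 2: W1 = -135679; r = 6; cross terms: (6*-31 - 15*-10)=-36, (15*-33 - 25*-31)=280, (25*0 - 4*-33)=132, (4*38 - -15*0)=152, (-15*4 - -10*38)=320, (-10*-10 - 6*4)=76; twice the area = |924| = 924; area = 462; answer 462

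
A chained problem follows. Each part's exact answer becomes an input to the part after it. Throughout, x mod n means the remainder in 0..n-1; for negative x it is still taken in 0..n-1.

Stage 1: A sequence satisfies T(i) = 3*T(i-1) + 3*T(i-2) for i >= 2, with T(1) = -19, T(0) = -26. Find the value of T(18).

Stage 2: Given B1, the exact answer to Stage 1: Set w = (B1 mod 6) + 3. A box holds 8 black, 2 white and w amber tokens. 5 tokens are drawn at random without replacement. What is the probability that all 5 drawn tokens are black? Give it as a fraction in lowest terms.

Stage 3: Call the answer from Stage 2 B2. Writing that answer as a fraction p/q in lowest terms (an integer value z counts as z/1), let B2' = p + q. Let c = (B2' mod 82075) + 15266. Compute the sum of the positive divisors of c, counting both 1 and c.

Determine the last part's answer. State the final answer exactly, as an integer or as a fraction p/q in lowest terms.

Stage 1: T(2) = 3*(-19) + 3*(-26) = -135; iterating: T(2)=-135, T(3)=-462, T(4)=-1791, T(5)=-6759, T(6)=-25650, T(7)=-97227, T(8)=-368631, T(9)=-1397574, T(10)=-5298615, T(11)=-20088567, T(12)=-76161546, T(13)=-288750339, T(14)=-1094735655, T(15)=-4150457982, T(16)=-15735580911, T(17)=-59658116679, T(18)=-226181092770; answer -226181092770
Stage 2: B1 = -226181092770; w = 3; total draws C(13,5) = 1287; favorable C(8,5) = 56; P = 56/1287; answer 56/1287
Stage 3: B2 = 56/1287; threaded value p + q = 1343; c = 16609; 16609 = 17 * 977; sigma = (1 + 17) * (1 + 977) = 18 * 978 = 17604; answer 17604

17604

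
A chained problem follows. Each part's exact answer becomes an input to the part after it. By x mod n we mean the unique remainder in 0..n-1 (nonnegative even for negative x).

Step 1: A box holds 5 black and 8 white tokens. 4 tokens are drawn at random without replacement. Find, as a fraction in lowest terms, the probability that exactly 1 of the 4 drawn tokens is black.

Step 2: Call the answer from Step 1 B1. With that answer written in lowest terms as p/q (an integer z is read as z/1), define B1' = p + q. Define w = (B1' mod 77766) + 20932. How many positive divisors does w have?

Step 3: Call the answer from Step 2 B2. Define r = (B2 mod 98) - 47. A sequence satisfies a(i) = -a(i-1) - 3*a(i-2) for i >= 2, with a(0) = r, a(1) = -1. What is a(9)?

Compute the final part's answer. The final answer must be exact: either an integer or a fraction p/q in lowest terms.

4169

Step 1: total draws C(13,4) = 715; favorable C(5,1)*C(8,3) = 280; P = 56/143; answer 56/143
Step 2: B1 = 56/143; threaded value p + q = 199; w = 21131; 21131 = 11 * 17 * 113; number of divisors = (1+1) * (1+1) * (1+1) = 8; answer 8
Step 3: B2 = 8; r = -39; a(2) = -1*(-1) - 3*(-39) = 118; iterating: a(2)=118, a(3)=-115, a(4)=-239, a(5)=584, a(6)=133, a(7)=-1885, a(8)=1486, a(9)=4169; answer 4169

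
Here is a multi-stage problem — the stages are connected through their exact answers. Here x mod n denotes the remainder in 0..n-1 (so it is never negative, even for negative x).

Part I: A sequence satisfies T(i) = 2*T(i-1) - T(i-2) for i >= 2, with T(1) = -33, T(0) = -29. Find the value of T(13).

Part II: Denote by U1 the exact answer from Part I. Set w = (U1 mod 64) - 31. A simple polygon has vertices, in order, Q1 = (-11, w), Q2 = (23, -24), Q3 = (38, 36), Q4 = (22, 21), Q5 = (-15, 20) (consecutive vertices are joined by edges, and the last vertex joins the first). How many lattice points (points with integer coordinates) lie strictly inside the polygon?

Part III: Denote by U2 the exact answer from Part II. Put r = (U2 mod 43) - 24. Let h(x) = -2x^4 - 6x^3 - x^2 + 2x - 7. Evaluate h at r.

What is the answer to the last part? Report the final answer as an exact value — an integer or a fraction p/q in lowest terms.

Part I: T(2) = 2*(-33) - 1*(-29) = -37; iterating: T(2)=-37, T(3)=-41, T(4)=-45, T(5)=-49, T(6)=-53, T(7)=-57, T(8)=-61, T(9)=-65, T(10)=-69, T(11)=-73, T(12)=-77, T(13)=-81; answer -81
Part II: U1 = -81; w = 16; cross terms: (-11*-24 - 23*16)=-104, (23*36 - 38*-24)=1740, (38*21 - 22*36)=6, (22*20 - -15*21)=755, (-15*16 - -11*20)=-20; twice the area = |2377| = 2377; area = 2377/2; boundary points = 2 + 15 + 1 + 1 + 4 = 23; strictly interior points = area - boundary/2 + 1 = 1178; answer 1178
Part III: U2 = 1178; r = -7; -2*(-7)^4 - 6*(-7)^3 - 1*(-7)^2 + 2*(-7)^1 - 7 = (-4802) + (2058) + (-49) + (-14) + (-7) = -2814; answer -2814

-2814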